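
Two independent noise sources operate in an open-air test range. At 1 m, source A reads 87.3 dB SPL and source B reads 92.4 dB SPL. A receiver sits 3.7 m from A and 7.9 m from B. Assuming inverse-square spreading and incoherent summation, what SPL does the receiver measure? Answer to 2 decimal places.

78.27 dB SPL

At the listener: L_A = 87.3 − 20·log₁₀(3.7) = 75.936 dB; L_B = 92.4 − 20·log₁₀(7.9) = 74.447 dB.
Combined: 10·log₁₀(10^(75.936/10)+10^(74.447/10)) = 78.27 dB SPL.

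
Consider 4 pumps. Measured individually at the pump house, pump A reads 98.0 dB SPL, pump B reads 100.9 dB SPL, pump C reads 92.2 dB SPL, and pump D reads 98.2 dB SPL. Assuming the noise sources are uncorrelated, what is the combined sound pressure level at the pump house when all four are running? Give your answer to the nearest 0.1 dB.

104.3 dB SPL

Add the sources as powers (linear), then convert back to dB:
L_total = 10·log₁₀(10^(98.0/10) + 10^(100.9/10) + 10^(92.2/10) + 10^(98.2/10)) = 10·log₁₀(26879000000) = 104.3 dB SPL.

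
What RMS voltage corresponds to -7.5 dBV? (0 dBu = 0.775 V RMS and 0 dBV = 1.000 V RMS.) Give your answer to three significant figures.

0.422 V

V = 1.000 V × 10^(-7.5/20).
= 1.000 × 0.4217 = 0.422 V.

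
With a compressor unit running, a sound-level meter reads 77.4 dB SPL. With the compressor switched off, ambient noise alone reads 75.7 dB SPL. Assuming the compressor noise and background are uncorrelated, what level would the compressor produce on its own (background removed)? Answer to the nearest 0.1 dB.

72.5 dB SPL

Background correction is a power subtraction:
L_src = 10·log₁₀(10^(77.4/10) − 10^(75.7/10)) = 10·log₁₀(17800000) = 72.5 dB SPL.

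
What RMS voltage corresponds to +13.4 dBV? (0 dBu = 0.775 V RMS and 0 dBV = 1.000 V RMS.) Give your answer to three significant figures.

V = 1.000 V × 10^(+13.4/20).
= 1.000 × 4.677 = 4.68 V.

4.68 V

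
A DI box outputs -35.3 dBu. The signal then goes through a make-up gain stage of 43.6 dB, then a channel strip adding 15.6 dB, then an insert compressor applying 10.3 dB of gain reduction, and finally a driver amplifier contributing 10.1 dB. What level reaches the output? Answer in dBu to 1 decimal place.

Gain stages sum in dB:
-35.3 + 43.6 + 15.6 − 10.3 + 10.1 = +23.7 dBu.

+23.7 dBu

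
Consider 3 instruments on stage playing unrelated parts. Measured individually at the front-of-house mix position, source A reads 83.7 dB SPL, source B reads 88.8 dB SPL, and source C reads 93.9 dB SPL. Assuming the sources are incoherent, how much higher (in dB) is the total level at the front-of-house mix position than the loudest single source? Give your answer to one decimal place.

1.5 dB

Incoherent sources sum as intensities:
L_total = 10·log₁₀(10^(83.7/10) + 10^(88.8/10) + 10^(93.9/10)) = 95.38 dB SPL.
Excess over the loudest (93.9 dB): 95.38 − 93.9 = 1.5 dB.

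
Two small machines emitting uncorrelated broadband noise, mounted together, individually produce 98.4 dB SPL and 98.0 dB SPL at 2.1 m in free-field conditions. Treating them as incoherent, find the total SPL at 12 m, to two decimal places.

86.08 dB SPL

Combined at 2.1 m: 10·log₁₀(10^(98.4/10)+10^(98.0/10)) = 101.215 dB SPL.
Then apply −20·log₁₀(12/2.1) = -15.139 dB → 86.08 dB SPL.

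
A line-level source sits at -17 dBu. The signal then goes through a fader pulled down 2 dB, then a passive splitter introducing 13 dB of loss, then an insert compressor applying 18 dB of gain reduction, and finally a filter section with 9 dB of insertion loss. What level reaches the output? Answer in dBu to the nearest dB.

In dB, series stages simply add:
-17 − 2 − 13 − 18 − 9 = -59 dBu.

-59 dBu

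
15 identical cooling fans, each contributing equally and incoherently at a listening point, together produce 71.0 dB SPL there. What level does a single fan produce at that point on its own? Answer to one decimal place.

59.2 dB SPL

15 equal incoherent sources add 10·log₁₀(15) = 11.76 dB over one source.
L_one = 71.0 − 11.76 = 59.2 dB SPL.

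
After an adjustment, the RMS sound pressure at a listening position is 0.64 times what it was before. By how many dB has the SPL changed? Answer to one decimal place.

Sound pressure is an amplitude quantity: ΔL = 20·log₁₀(p₂/p₁).
20·log₁₀(0.64) = -3.9 dB.

-3.9 dB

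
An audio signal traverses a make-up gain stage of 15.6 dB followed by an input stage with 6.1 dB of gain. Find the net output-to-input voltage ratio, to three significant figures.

12.2

Net gain = 15.6 + 6.1 = 21.7 dB.
Voltage ratio = 10^(21.7/20) = 12.2.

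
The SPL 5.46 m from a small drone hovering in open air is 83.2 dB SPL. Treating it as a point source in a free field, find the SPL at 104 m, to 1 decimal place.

57.6 dB SPL

For a point source in a free field, ΔL = −20·log₁₀(d₂/d₁).
ΔL = −20·log₁₀(104/5.46) = -25.60 dB, so L₂ = 83.2 + (-25.60) = 57.6 dB SPL.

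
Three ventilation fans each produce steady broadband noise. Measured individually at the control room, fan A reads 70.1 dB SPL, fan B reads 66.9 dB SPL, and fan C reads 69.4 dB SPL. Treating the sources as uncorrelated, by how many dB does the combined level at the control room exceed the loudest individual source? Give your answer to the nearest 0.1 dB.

3.7 dB

Uncorrelated sources add in intensity (power), not in dB.
L_total = 10·log₁₀(10^(70.1/10) + 10^(66.9/10) + 10^(69.4/10)) = 73.77 dB SPL.
Excess over the loudest (70.1 dB): 73.77 − 70.1 = 3.7 dB.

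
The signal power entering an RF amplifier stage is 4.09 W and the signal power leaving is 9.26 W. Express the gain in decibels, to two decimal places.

For a power ratio, dB = 10·log₁₀(P₂/P₁).
10·log₁₀(9.26/4.09) = 10·log₁₀(2.264) = 3.55 dB.

3.55 dB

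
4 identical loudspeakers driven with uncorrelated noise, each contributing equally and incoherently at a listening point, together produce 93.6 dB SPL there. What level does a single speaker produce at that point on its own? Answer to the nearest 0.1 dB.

87.6 dB SPL

4 equal incoherent sources add 10·log₁₀(4) = 6.02 dB over one source.
L_one = 93.6 − 6.02 = 87.6 dB SPL.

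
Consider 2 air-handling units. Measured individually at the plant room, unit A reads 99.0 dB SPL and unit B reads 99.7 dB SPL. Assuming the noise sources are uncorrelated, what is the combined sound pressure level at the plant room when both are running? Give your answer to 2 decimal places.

102.37 dB SPL

Add the sources as powers (linear), then convert back to dB:
L_total = 10·log₁₀(10^(99.0/10) + 10^(99.7/10)) = 10·log₁₀(17276000000) = 102.37 dB SPL.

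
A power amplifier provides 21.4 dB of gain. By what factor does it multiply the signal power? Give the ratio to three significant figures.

138

Power ratio = 10^(dB/10).
10^(21.4/10) = 10^(2.140) = 138.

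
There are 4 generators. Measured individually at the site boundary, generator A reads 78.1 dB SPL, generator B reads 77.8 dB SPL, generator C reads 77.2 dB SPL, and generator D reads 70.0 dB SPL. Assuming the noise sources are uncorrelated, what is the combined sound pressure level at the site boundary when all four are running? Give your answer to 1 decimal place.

Add the sources as powers (linear), then convert back to dB:
L_total = 10·log₁₀(10^(78.1/10) + 10^(77.8/10) + 10^(77.2/10) + 10^(70.0/10)) = 10·log₁₀(187300000) = 82.7 dB SPL.

82.7 dB SPL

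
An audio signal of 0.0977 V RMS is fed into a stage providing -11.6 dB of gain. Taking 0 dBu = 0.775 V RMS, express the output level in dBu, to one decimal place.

Input level: 20·log₁₀(0.0977/0.775) = -17.99 dBu.
Output: -17.99 − 11.6 = -29.6 dBu.

-29.6 dBu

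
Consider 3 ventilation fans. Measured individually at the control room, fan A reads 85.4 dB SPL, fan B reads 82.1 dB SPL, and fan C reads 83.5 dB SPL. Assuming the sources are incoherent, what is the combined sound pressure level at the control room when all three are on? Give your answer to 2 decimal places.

88.65 dB SPL

Incoherent sources sum as intensities:
L_total = 10·log₁₀(10^(85.4/10) + 10^(82.1/10) + 10^(83.5/10)) = 10·log₁₀(732800000) = 88.65 dB SPL.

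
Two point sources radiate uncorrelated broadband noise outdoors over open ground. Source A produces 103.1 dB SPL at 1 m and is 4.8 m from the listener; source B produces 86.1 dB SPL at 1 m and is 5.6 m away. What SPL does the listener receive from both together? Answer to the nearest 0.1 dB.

At the listener: L_A = 103.1 − 20·log₁₀(4.8) = 89.48 dB; L_B = 86.1 − 20·log₁₀(5.6) = 71.14 dB.
Combined: 10·log₁₀(10^(89.48/10)+10^(71.14/10)) = 89.5 dB SPL.

89.5 dB SPL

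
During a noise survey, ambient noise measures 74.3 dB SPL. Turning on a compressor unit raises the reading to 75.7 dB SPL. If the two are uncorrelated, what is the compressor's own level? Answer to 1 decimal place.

70.1 dB SPL

Remove the background by subtracting linear intensities:
L_src = 10·log₁₀(10^(75.7/10) − 10^(74.3/10)) = 10·log₁₀(10240000) = 70.1 dB SPL.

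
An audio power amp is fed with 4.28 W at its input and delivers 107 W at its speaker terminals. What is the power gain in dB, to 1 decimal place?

Power is a power quantity, so gain = 10·log₁₀(P_out/P_in).
10·log₁₀(107/4.28) = 10·log₁₀(25.00) = 14.0 dB.

14.0 dB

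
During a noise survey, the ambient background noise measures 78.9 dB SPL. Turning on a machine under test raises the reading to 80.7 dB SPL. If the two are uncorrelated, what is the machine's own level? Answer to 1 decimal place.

76.0 dB SPL

Remove the background by subtracting linear intensities:
L_src = 10·log₁₀(10^(80.7/10) − 10^(78.9/10)) = 10·log₁₀(39870000) = 76.0 dB SPL.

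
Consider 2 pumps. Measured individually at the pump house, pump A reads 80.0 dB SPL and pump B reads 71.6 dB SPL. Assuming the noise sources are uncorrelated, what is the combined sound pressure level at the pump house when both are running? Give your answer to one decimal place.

80.6 dB SPL

Incoherent sources sum as intensities:
L_total = 10·log₁₀(10^(80.0/10) + 10^(71.6/10)) = 10·log₁₀(114500000) = 80.6 dB SPL.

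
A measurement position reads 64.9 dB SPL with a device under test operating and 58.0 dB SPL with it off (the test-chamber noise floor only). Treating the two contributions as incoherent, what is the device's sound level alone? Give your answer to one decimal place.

63.9 dB SPL

Remove the background by subtracting linear intensities:
L_src = 10·log₁₀(10^(64.9/10) − 10^(58.0/10)) = 10·log₁₀(2459000) = 63.9 dB SPL.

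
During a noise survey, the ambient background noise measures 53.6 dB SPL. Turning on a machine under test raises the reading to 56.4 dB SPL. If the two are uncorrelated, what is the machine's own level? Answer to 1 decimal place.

Subtract intensities: L_src = 10·log₁₀(10^(L_total/10) − 10^(L_bg/10)).
L_src = 10·log₁₀(10^(56.4/10) − 10^(53.6/10)) = 10·log₁₀(207400) = 53.2 dB SPL.

53.2 dB SPL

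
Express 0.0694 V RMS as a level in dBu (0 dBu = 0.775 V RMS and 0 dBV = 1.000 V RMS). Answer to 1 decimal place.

-21.0 dBu

dBu = 20·log₁₀(V / 0.775 V).
20·log₁₀(0.0694/0.775) = -21.0 dBu.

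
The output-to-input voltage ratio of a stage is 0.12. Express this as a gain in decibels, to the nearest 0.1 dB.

-18.4 dB

Voltage is an amplitude quantity, so gain = 20·log₁₀(V_out/V_in).
20·log₁₀(0.12) = -18.4 dB.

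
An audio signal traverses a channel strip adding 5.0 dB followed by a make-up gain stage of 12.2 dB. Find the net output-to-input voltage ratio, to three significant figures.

7.24

Net gain = 5.0 + 12.2 = 17.2 dB.
Voltage ratio = 10^(17.2/20) = 7.24.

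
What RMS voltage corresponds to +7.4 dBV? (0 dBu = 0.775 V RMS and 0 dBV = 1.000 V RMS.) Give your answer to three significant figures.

V = 1.000 V × 10^(+7.4/20).
= 1.000 × 2.344 = 2.34 V.

2.34 V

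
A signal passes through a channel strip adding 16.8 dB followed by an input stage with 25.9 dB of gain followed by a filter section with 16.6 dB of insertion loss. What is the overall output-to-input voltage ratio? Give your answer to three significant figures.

20.2

Net gain = 16.8 + 25.9 + (−16.6) = 26.1 dB.
Voltage ratio = 10^(26.1/20) = 20.2.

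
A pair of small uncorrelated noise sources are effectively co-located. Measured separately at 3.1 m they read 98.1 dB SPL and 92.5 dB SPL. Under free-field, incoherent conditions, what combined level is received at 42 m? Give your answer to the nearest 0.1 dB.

Combined at 3.1 m: 10·log₁₀(10^(98.1/10)+10^(92.5/10)) = 99.16 dB SPL.
Then apply −20·log₁₀(42/3.1) = -22.64 dB → 76.5 dB SPL.

76.5 dB SPL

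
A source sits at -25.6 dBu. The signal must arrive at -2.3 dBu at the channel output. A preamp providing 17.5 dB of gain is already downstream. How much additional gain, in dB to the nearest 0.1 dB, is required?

The required make-up gain is the shortfall in the dB sum.
G = -2.3 − (-25.6) − 17.5 = 5.8 dB.

5.8 dB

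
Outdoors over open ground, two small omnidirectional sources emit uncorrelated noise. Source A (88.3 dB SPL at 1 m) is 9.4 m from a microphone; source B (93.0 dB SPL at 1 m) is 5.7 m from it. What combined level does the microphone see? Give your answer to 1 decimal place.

At the listener: L_A = 88.3 − 20·log₁₀(9.4) = 68.84 dB; L_B = 93.0 − 20·log₁₀(5.7) = 77.88 dB.
Combined: 10·log₁₀(10^(68.84/10)+10^(77.88/10)) = 78.4 dB SPL.

78.4 dB SPL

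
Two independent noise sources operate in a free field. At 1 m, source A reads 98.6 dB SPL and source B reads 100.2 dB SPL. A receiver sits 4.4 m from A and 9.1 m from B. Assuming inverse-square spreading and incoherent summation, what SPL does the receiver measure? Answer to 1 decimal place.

At the listener: L_A = 98.6 − 20·log₁₀(4.4) = 85.73 dB; L_B = 100.2 − 20·log₁₀(9.1) = 81.02 dB.
Combined: 10·log₁₀(10^(85.73/10)+10^(81.02/10)) = 87.0 dB SPL.

87.0 dB SPL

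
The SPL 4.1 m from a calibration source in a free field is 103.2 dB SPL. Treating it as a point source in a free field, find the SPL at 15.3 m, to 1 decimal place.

91.8 dB SPL

Free-field point source: level drops by 20·log₁₀ of the distance ratio.
ΔL = −20·log₁₀(15.3/4.1) = -11.44 dB, so L₂ = 103.2 + (-11.44) = 91.8 dB SPL.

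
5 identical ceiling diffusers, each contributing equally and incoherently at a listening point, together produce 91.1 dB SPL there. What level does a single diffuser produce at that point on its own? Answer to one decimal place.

5 equal incoherent sources add 10·log₁₀(5) = 6.99 dB over one source.
L_one = 91.1 − 6.99 = 84.1 dB SPL.

84.1 dB SPL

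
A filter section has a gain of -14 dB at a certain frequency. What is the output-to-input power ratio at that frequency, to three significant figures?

Power ratio = 10^(dB/10).
10^(-14/10) = 10^(-1.400) = 0.0398.

0.0398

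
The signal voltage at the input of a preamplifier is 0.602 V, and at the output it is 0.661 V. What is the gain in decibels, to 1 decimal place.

For a voltage ratio, dB = 20·log₁₀(V₂/V₁).
20·log₁₀(0.661/0.602) = 20·log₁₀(1.098) = 0.8 dB.

0.8 dB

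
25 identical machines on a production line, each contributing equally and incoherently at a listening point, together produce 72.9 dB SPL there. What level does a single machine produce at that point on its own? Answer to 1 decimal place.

58.9 dB SPL

25 equal incoherent sources add 10·log₁₀(25) = 13.98 dB over one source.
L_one = 72.9 − 13.98 = 58.9 dB SPL.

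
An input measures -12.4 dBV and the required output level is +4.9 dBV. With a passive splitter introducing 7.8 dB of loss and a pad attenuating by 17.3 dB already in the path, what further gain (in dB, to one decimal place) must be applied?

The required make-up gain is the shortfall in the dB sum.
G = +4.9 − (-12.4) + 7.8 + 17.3 = 42.4 dB.

42.4 dB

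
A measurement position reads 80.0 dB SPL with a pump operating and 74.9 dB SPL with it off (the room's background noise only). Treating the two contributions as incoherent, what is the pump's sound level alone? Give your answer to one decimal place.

78.4 dB SPL

Background correction is a power subtraction:
L_src = 10·log₁₀(10^(80.0/10) − 10^(74.9/10)) = 10·log₁₀(69100000) = 78.4 dB SPL.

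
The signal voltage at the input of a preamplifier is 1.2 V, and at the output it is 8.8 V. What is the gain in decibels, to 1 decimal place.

17.3 dB

Voltage is an amplitude quantity, so gain = 20·log₁₀(V_out/V_in).
20·log₁₀(8.8/1.2) = 20·log₁₀(7.333) = 17.3 dB.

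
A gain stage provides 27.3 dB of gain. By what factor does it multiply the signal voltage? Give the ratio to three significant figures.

23.2

Voltage ratio = 10^(dB/20).
10^(27.3/20) = 10^(1.365) = 23.2.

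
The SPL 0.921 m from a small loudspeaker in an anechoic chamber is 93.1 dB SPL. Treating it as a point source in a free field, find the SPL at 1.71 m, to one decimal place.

Inverse-square spreading gives ΔL = −20·log₁₀(d₂/d₁).
ΔL = −20·log₁₀(1.71/0.921) = -5.37 dB, so L₂ = 93.1 + (-5.37) = 87.7 dB SPL.

87.7 dB SPL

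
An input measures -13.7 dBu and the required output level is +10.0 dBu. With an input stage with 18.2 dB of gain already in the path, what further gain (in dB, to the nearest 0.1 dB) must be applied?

5.5 dB

The required make-up gain is the shortfall in the dB sum.
G = +10.0 − (-13.7) − 18.2 = 5.5 dB.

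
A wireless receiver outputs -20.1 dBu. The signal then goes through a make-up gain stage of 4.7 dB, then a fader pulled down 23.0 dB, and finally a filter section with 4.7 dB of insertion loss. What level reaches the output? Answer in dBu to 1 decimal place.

-43.1 dBu

In dB, series stages simply add:
-20.1 + 4.7 − 23.0 − 4.7 = -43.1 dBu.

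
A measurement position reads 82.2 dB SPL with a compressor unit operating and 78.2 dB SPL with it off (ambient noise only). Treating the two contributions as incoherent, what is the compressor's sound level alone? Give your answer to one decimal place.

80.0 dB SPL

Subtract intensities: L_src = 10·log₁₀(10^(L_total/10) − 10^(L_bg/10)).
L_src = 10·log₁₀(10^(82.2/10) − 10^(78.2/10)) = 10·log₁₀(99890000) = 80.0 dB SPL.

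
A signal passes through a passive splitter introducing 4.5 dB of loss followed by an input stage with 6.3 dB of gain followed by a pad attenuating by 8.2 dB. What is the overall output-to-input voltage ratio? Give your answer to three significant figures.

Net gain = (−4.5) + 6.3 + (−8.2) = -6.4 dB.
Voltage ratio = 10^(-6.4/20) = 0.479.

0.479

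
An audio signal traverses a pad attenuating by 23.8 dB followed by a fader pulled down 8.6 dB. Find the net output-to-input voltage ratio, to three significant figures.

0.0240

Net gain = (−23.8) + (−8.6) = -32.4 dB.
Voltage ratio = 10^(-32.4/20) = 0.0240.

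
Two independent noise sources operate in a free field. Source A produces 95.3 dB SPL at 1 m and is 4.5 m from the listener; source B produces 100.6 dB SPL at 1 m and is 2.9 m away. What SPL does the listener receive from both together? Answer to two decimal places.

At the listener: L_A = 95.3 − 20·log₁₀(4.5) = 82.236 dB; L_B = 100.6 − 20·log₁₀(2.9) = 91.352 dB.
Combined: 10·log₁₀(10^(82.236/10)+10^(91.352/10)) = 91.85 dB SPL.

91.85 dB SPL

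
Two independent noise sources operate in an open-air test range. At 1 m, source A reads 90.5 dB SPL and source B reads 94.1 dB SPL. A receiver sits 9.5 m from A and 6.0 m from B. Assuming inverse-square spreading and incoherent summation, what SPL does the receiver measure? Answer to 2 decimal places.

At the listener: L_A = 90.5 − 20·log₁₀(9.5) = 70.946 dB; L_B = 94.1 − 20·log₁₀(6.0) = 78.537 dB.
Combined: 10·log₁₀(10^(70.946/10)+10^(78.537/10)) = 79.23 dB SPL.

79.23 dB SPL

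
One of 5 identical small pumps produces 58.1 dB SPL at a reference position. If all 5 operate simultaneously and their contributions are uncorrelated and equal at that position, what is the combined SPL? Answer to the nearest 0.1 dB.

65.1 dB SPL

5 equal incoherent sources raise the level by 10·log₁₀(5) = 6.99 dB.
L_total = 58.1 + 6.99 = 65.1 dB SPL.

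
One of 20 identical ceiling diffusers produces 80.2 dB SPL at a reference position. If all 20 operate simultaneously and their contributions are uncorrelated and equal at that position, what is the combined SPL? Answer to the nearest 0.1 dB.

93.2 dB SPL

20 equal incoherent sources raise the level by 10·log₁₀(20) = 13.01 dB.
L_total = 80.2 + 13.01 = 93.2 dB SPL.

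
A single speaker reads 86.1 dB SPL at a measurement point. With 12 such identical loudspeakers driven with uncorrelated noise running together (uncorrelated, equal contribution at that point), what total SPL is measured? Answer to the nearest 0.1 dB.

12 equal incoherent sources raise the level by 10·log₁₀(12) = 10.79 dB.
L_total = 86.1 + 10.79 = 96.9 dB SPL.

96.9 dB SPL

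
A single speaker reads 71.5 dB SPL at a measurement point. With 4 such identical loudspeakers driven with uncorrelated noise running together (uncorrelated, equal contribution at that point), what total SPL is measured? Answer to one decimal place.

4 equal incoherent sources raise the level by 10·log₁₀(4) = 6.02 dB.
L_total = 71.5 + 6.02 = 77.5 dB SPL.

77.5 dB SPL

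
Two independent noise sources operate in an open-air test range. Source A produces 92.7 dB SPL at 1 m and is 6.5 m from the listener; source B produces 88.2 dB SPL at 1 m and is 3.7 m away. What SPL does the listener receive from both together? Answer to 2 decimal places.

At the listener: L_A = 92.7 − 20·log₁₀(6.5) = 76.442 dB; L_B = 88.2 − 20·log₁₀(3.7) = 76.836 dB.
Combined: 10·log₁₀(10^(76.442/10)+10^(76.836/10)) = 79.65 dB SPL.

79.65 dB SPL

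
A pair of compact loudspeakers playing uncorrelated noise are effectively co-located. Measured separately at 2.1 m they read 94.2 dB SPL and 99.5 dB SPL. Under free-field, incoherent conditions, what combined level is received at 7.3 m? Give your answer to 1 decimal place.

Combined at 2.1 m: 10·log₁₀(10^(94.2/10)+10^(99.5/10)) = 100.62 dB SPL.
Then apply −20·log₁₀(7.3/2.1) = -10.82 dB → 89.8 dB SPL.

89.8 dB SPL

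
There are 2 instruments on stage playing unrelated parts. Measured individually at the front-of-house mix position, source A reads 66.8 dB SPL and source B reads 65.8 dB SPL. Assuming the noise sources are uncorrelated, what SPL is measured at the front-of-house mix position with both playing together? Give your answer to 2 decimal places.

Add the sources as powers (linear), then convert back to dB:
L_total = 10·log₁₀(10^(66.8/10) + 10^(65.8/10)) = 10·log₁₀(8588000) = 69.34 dB SPL.

69.34 dB SPL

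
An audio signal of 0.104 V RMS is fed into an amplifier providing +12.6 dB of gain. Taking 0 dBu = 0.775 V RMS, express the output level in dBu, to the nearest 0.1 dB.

Input level: 20·log₁₀(0.104/0.775) = -17.45 dBu.
Output: -17.45 + 12.6 = -4.8 dBu.

-4.8 dBu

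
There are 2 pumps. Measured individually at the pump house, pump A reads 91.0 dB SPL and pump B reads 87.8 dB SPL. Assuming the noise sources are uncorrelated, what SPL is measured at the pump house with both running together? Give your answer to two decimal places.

Uncorrelated sources add in intensity (power), not in dB.
L_total = 10·log₁₀(10^(91.0/10) + 10^(87.8/10)) = 10·log₁₀(1861000000) = 92.70 dB SPL.

92.70 dB SPL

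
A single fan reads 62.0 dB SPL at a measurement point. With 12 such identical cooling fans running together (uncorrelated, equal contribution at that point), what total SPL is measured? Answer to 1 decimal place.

12 equal incoherent sources raise the level by 10·log₁₀(12) = 10.79 dB.
L_total = 62.0 + 10.79 = 72.8 dB SPL.

72.8 dB SPL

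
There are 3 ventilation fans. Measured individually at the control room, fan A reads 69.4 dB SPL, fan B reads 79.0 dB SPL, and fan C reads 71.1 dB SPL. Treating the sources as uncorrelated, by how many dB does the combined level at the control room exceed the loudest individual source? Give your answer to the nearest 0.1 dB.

Uncorrelated sources add in intensity (power), not in dB.
L_total = 10·log₁₀(10^(69.4/10) + 10^(79.0/10) + 10^(71.1/10)) = 80.04 dB SPL.
Excess over the loudest (79.0 dB): 80.04 − 79.0 = 1.0 dB.

1.0 dB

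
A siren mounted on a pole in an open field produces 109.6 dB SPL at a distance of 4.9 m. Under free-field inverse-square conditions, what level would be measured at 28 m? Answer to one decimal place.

94.5 dB SPL

Inverse-square spreading gives ΔL = −20·log₁₀(d₂/d₁).
ΔL = −20·log₁₀(28/4.9) = -15.14 dB, so L₂ = 109.6 + (-15.14) = 94.5 dB SPL.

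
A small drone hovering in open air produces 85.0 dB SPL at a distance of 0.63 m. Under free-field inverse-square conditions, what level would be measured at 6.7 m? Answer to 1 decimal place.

64.5 dB SPL

Inverse-square spreading gives ΔL = −20·log₁₀(d₂/d₁).
ΔL = −20·log₁₀(6.7/0.63) = -20.53 dB, so L₂ = 85.0 + (-20.53) = 64.5 dB SPL.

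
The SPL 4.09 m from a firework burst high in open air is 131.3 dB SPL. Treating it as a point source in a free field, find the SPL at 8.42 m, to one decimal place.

Inverse-square spreading gives ΔL = −20·log₁₀(d₂/d₁).
ΔL = −20·log₁₀(8.42/4.09) = -6.27 dB, so L₂ = 131.3 + (-6.27) = 125.0 dB SPL.

125.0 dB SPL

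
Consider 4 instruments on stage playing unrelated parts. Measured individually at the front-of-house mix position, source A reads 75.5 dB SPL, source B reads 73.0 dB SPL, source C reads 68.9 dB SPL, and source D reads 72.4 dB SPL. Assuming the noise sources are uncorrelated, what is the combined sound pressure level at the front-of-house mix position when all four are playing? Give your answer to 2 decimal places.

79.06 dB SPL

Uncorrelated sources add in intensity (power), not in dB.
L_total = 10·log₁₀(10^(75.5/10) + 10^(73.0/10) + 10^(68.9/10) + 10^(72.4/10)) = 10·log₁₀(80570000) = 79.06 dB SPL.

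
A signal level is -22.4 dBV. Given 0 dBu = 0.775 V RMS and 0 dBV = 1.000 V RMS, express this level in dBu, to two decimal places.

-20.19 dBu

The offset between the scales is 20·log₁₀(0.775/1.000) = −2.214 dB.
So dBu = -22.4 + 2.214 = -20.19 dBu.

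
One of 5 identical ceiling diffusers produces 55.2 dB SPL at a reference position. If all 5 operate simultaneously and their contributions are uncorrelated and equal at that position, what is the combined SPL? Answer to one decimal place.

5 equal incoherent sources raise the level by 10·log₁₀(5) = 6.99 dB.
L_total = 55.2 + 6.99 = 62.2 dB SPL.

62.2 dB SPL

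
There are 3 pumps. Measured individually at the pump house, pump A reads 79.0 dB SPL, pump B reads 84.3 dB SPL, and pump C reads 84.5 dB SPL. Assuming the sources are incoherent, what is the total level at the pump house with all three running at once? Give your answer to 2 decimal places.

Incoherent sources sum as intensities:
L_total = 10·log₁₀(10^(79.0/10) + 10^(84.3/10) + 10^(84.5/10)) = 10·log₁₀(630400000) = 88.00 dB SPL.

88.00 dB SPL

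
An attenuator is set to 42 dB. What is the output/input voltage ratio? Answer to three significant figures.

Voltage ratio = 10^(dB/20).
10^(-42/20) = 10^(-2.100) = 0.00794.

0.00794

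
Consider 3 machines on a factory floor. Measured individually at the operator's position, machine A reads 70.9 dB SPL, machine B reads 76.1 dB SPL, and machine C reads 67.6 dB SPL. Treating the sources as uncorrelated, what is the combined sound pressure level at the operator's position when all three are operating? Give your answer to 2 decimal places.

77.69 dB SPL

Uncorrelated sources add in intensity (power), not in dB.
L_total = 10·log₁₀(10^(70.9/10) + 10^(76.1/10) + 10^(67.6/10)) = 10·log₁₀(58800000) = 77.69 dB SPL.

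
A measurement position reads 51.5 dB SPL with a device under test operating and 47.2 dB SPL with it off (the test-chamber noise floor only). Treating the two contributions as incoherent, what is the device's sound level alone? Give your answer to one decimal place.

49.5 dB SPL

Background correction is a power subtraction:
L_src = 10·log₁₀(10^(51.5/10) − 10^(47.2/10)) = 10·log₁₀(88770) = 49.5 dB SPL.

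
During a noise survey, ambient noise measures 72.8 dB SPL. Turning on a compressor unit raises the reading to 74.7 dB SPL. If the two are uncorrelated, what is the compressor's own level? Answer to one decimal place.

Subtract intensities: L_src = 10·log₁₀(10^(L_total/10) − 10^(L_bg/10)).
L_src = 10·log₁₀(10^(74.7/10) − 10^(72.8/10)) = 10·log₁₀(10460000) = 70.2 dB SPL.

70.2 dB SPL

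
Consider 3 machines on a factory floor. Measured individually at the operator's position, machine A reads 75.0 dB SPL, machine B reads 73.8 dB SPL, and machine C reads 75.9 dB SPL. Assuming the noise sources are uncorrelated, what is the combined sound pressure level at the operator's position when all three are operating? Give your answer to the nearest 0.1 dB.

Add the sources as powers (linear), then convert back to dB:
L_total = 10·log₁₀(10^(75.0/10) + 10^(73.8/10) + 10^(75.9/10)) = 10·log₁₀(94520000) = 79.8 dB SPL.

79.8 dB SPL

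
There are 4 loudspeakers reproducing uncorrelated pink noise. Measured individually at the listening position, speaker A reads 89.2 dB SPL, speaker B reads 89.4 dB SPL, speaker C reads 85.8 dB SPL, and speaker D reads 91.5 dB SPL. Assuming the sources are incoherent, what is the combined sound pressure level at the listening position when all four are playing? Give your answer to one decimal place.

Incoherent sources sum as intensities:
L_total = 10·log₁₀(10^(89.2/10) + 10^(89.4/10) + 10^(85.8/10) + 10^(91.5/10)) = 10·log₁₀(3495000000) = 95.4 dB SPL.

95.4 dB SPL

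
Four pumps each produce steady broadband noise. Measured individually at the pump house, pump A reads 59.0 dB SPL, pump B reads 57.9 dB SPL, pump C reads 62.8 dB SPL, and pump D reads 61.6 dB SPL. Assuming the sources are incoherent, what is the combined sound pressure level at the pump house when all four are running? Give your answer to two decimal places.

66.78 dB SPL

Incoherent sources sum as intensities:
L_total = 10·log₁₀(10^(59.0/10) + 10^(57.9/10) + 10^(62.8/10) + 10^(61.6/10)) = 10·log₁₀(4762000) = 66.78 dB SPL.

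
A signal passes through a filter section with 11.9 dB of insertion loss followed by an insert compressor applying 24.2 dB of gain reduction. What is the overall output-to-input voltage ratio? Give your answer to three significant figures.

Net gain = (−11.9) + (−24.2) = -36.1 dB.
Voltage ratio = 10^(-36.1/20) = 0.0157.

0.0157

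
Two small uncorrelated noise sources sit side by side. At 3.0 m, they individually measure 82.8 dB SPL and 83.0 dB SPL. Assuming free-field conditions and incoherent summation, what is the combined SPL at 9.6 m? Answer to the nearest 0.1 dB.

Combined at 3.0 m: 10·log₁₀(10^(82.8/10)+10^(83.0/10)) = 85.91 dB SPL.
Then apply −20·log₁₀(9.6/3.0) = -10.10 dB → 75.8 dB SPL.

75.8 dB SPL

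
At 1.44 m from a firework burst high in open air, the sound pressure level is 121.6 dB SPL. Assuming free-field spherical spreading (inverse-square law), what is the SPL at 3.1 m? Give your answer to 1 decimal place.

114.9 dB SPL

Inverse-square spreading gives ΔL = −20·log₁₀(d₂/d₁).
ΔL = −20·log₁₀(3.1/1.44) = -6.66 dB, so L₂ = 121.6 + (-6.66) = 114.9 dB SPL.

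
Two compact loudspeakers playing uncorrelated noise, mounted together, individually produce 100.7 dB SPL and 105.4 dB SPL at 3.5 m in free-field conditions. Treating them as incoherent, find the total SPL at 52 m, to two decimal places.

83.23 dB SPL

Combined at 3.5 m: 10·log₁₀(10^(100.7/10)+10^(105.4/10)) = 106.667 dB SPL.
Then apply −20·log₁₀(52/3.5) = -23.439 dB → 83.23 dB SPL.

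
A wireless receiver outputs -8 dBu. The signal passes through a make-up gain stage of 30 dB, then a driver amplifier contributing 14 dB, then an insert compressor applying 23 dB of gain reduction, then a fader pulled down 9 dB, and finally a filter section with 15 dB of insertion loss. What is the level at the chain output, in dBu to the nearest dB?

In dB, series stages simply add:
-8 + 30 + 14 − 23 − 9 − 15 = -11 dBu.

-11 dBu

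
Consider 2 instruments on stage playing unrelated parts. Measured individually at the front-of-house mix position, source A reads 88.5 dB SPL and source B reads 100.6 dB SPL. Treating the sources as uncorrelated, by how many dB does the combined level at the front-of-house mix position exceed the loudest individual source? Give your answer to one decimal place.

0.3 dB

Incoherent sources sum as intensities:
L_total = 10·log₁₀(10^(88.5/10) + 10^(100.6/10)) = 100.86 dB SPL.
Excess over the loudest (100.6 dB): 100.86 − 100.6 = 0.3 dB.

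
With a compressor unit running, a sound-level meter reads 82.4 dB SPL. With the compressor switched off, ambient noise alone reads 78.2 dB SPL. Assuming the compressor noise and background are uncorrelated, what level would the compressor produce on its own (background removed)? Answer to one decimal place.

80.3 dB SPL

Subtract intensities: L_src = 10·log₁₀(10^(L_total/10) − 10^(L_bg/10)).
L_src = 10·log₁₀(10^(82.4/10) − 10^(78.2/10)) = 10·log₁₀(107700000) = 80.3 dB SPL.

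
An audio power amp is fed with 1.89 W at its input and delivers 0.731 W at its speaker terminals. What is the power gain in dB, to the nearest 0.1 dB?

For a power ratio, dB = 10·log₁₀(P₂/P₁).
10·log₁₀(0.731/1.89) = 10·log₁₀(0.3868) = -4.1 dB.

-4.1 dB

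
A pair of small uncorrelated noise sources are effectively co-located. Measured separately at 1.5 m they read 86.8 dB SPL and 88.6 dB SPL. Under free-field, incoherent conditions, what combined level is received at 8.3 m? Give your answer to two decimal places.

Combined at 1.5 m: 10·log₁₀(10^(86.8/10)+10^(88.6/10)) = 90.803 dB SPL.
Then apply −20·log₁₀(8.3/1.5) = -14.860 dB → 75.94 dB SPL.

75.94 dB SPL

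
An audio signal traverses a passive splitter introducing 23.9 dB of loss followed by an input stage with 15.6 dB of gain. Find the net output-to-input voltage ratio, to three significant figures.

Net gain = (−23.9) + 15.6 = -8.3 dB.
Voltage ratio = 10^(-8.3/20) = 0.385.

0.385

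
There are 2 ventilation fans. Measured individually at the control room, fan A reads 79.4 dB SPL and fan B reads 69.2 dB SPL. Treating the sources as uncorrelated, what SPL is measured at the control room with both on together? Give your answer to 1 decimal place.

79.8 dB SPL

Incoherent sources sum as intensities:
L_total = 10·log₁₀(10^(79.4/10) + 10^(69.2/10)) = 10·log₁₀(95410000) = 79.8 dB SPL.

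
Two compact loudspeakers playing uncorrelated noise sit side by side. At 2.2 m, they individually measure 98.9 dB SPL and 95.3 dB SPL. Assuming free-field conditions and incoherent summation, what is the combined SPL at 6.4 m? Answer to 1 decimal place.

91.2 dB SPL

Combined at 2.2 m: 10·log₁₀(10^(98.9/10)+10^(95.3/10)) = 100.47 dB SPL.
Then apply −20·log₁₀(6.4/2.2) = -9.28 dB → 91.2 dB SPL.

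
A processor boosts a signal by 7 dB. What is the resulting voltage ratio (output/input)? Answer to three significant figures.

Voltage ratio = 10^(dB/20).
10^(7/20) = 10^(0.3500) = 2.24.

2.24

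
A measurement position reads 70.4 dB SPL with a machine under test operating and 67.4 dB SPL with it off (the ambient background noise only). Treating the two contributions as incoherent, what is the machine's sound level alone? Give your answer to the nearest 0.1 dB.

Subtract intensities: L_src = 10·log₁₀(10^(L_total/10) − 10^(L_bg/10)).
L_src = 10·log₁₀(10^(70.4/10) − 10^(67.4/10)) = 10·log₁₀(5469000) = 67.4 dB SPL.

67.4 dB SPL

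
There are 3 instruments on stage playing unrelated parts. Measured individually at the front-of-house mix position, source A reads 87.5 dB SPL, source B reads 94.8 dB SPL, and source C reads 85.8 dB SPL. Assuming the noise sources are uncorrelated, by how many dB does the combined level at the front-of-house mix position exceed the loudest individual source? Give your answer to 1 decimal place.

Incoherent sources sum as intensities:
L_total = 10·log₁₀(10^(87.5/10) + 10^(94.8/10) + 10^(85.8/10)) = 95.98 dB SPL.
Excess over the loudest (94.8 dB): 95.98 − 94.8 = 1.2 dB.

1.2 dB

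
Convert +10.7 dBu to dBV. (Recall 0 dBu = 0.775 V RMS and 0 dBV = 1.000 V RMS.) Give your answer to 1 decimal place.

+8.5 dBV

The offset between the scales is 20·log₁₀(0.775/1.000) = −2.214 dB.
So dBV = +10.7 − 2.214 = +8.5 dBV.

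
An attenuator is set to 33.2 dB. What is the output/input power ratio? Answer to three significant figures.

0.000479

Power ratio = 10^(dB/10).
10^(-33.2/10) = 10^(-3.320) = 0.000479.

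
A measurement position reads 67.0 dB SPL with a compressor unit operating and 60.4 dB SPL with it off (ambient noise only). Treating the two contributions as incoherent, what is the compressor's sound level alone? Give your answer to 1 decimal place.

65.9 dB SPL

Background correction is a power subtraction:
L_src = 10·log₁₀(10^(67.0/10) − 10^(60.4/10)) = 10·log₁₀(3915000) = 65.9 dB SPL.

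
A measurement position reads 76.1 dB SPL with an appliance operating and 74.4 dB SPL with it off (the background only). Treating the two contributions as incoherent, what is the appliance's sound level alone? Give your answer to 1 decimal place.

Background correction is a power subtraction:
L_src = 10·log₁₀(10^(76.1/10) − 10^(74.4/10)) = 10·log₁₀(13200000) = 71.2 dB SPL.

71.2 dB SPL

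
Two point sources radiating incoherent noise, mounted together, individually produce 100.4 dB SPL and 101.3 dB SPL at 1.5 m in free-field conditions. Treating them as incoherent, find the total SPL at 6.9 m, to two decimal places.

Combined at 1.5 m: 10·log₁₀(10^(100.4/10)+10^(101.3/10)) = 103.884 dB SPL.
Then apply −20·log₁₀(6.9/1.5) = -13.255 dB → 90.63 dB SPL.

90.63 dB SPL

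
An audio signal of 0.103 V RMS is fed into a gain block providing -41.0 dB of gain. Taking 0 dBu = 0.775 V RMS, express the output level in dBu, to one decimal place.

-58.5 dBu

Input level: 20·log₁₀(0.103/0.775) = -17.53 dBu.
Output: -17.53 − 41.0 = -58.5 dBu.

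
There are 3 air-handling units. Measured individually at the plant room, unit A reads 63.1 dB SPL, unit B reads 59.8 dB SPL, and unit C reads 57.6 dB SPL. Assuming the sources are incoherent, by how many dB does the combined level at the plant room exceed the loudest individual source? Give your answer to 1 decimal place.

Incoherent sources sum as intensities:
L_total = 10·log₁₀(10^(63.1/10) + 10^(59.8/10) + 10^(57.6/10)) = 65.53 dB SPL.
Excess over the loudest (63.1 dB): 65.53 − 63.1 = 2.4 dB.

2.4 dB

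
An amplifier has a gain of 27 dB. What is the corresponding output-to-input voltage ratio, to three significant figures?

Voltage ratio = 10^(dB/20).
10^(27/20) = 10^(1.350) = 22.4.

22.4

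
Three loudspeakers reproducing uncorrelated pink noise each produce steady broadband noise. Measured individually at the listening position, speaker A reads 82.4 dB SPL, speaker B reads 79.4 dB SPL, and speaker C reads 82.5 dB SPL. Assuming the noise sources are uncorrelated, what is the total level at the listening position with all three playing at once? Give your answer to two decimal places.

Uncorrelated sources add in intensity (power), not in dB.
L_total = 10·log₁₀(10^(82.4/10) + 10^(79.4/10) + 10^(82.5/10)) = 10·log₁₀(438700000) = 86.42 dB SPL.

86.42 dB SPL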